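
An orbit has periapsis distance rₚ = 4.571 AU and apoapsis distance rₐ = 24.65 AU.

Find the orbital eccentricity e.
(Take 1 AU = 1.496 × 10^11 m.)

Convert to SI: rₚ = 4.571 AU = 6.83822e+11 m; rₐ = 24.65 AU = 3.68764e+12 m.
e = (rₐ − rₚ) / (rₐ + rₚ).
e = (3.68764e+12 − 6.83822e+11) / (3.68764e+12 + 6.83822e+11) = 3.00382e+12 / 4.37146e+12 ≈ 0.6871.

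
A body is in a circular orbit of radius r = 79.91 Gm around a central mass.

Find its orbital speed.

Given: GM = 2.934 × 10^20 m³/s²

Convert to SI: r = 79.91 Gm = 7.991e+10 m.
For a circular orbit, gravity supplies the centripetal force, so v = √(GM / r).
v = √(2.934e+20 / 7.991e+10) m/s ≈ 6.059e+04 m/s = 60.59 km/s.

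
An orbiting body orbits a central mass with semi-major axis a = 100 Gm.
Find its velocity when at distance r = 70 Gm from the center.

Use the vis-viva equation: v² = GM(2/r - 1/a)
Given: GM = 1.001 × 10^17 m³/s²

Convert to SI: a = 100 Gm = 1e+11 m; r = 70 Gm = 7e+10 m.
Vis-viva: v = √(GM · (2/r − 1/a)).
2/r − 1/a = 2/7e+10 − 1/1e+11 = 1.85714e-11 m⁻¹.
v = √(1.001e+17 · 1.85714e-11) m/s ≈ 1363 m/s = 1.363 km/s.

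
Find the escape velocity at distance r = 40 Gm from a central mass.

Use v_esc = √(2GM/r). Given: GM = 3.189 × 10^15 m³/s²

Convert to SI: r = 40 Gm = 4e+10 m.
Escape velocity comes from setting total energy to zero: ½v² − GM/r = 0 ⇒ v_esc = √(2GM / r).
v_esc = √(2 · 3.189e+15 / 4e+10) m/s ≈ 399.3 m/s = 399.3 m/s.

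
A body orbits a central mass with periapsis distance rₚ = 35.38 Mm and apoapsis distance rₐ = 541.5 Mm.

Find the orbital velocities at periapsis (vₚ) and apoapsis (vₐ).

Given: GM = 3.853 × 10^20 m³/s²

Convert to SI: rₚ = 35.38 Mm = 3.538e+07 m; rₐ = 541.5 Mm = 5.415e+08 m.
Use the vis-viva equation v² = GM(2/r − 1/a) with a = (rₚ + rₐ)/2 = (3.538e+07 + 5.415e+08)/2 = 2.8844e+08 m.
vₚ = √(GM · (2/rₚ − 1/a)) = √(3.853e+20 · (2/3.538e+07 − 1/2.8844e+08)) m/s ≈ 4.522e+06 m/s = 4522 km/s.
vₐ = √(GM · (2/rₐ − 1/a)) = √(3.853e+20 · (2/5.415e+08 − 1/2.8844e+08)) m/s ≈ 2.954e+05 m/s = 295.4 km/s.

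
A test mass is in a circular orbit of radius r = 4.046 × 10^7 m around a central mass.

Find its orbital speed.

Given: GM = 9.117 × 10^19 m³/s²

For a circular orbit, gravity supplies the centripetal force, so v = √(GM / r).
v = √(9.117e+19 / 4.046e+07) m/s ≈ 1.501e+06 m/s = 1501 km/s.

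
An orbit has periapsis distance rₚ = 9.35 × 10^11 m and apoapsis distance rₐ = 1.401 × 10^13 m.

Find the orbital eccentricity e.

e = (rₐ − rₚ) / (rₐ + rₚ).
e = (1.401e+13 − 9.35e+11) / (1.401e+13 + 9.35e+11) = 1.3075e+13 / 1.4945e+13 ≈ 0.8749.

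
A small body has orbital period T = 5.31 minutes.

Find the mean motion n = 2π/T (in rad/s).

Convert to SI: T = 5.31 minutes = 318.6 s.
n = 2π / T.
n = 2π / 318.6 s ≈ 0.01972 rad/s.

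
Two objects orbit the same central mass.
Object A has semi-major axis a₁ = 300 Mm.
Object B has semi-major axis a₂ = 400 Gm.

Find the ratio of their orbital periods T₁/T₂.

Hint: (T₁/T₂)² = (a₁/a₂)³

Convert to SI: a₁ = 300 Mm = 3e+08 m; a₂ = 400 Gm = 4e+11 m.
From Kepler's third law, (T₁/T₂)² = (a₁/a₂)³, so T₁/T₂ = (a₁/a₂)^(3/2).
a₁/a₂ = 3e+08 / 4e+11 = 0.00075.
T₁/T₂ = (0.00075)^(3/2) ≈ 2.054e-05.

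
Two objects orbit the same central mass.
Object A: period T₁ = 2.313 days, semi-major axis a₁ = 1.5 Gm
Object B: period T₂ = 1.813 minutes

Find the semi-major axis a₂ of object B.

Convert to SI: T₁ = 2.313 days = 199843 s; a₁ = 1.5 Gm = 1.5e+09 m; T₂ = 1.813 minutes = 108.78 s.
Kepler's third law: (T₁/T₂)² = (a₁/a₂)³ ⇒ a₂ = a₁ · (T₂/T₁)^(2/3).
T₂/T₁ = 108.78 / 199843 = 0.000544327.
a₂ = 1.5e+09 · (0.000544327)^(2/3) m ≈ 1e+07 m = 10 Mm.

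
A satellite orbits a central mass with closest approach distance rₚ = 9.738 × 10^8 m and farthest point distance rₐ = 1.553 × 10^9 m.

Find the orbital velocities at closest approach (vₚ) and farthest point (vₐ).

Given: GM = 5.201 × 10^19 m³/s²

Use the vis-viva equation v² = GM(2/r − 1/a) with a = (rₚ + rₐ)/2 = (9.738e+08 + 1.553e+09)/2 = 1.2634e+09 m.
vₚ = √(GM · (2/rₚ − 1/a)) = √(5.201e+19 · (2/9.738e+08 − 1/1.2634e+09)) m/s ≈ 2.562e+05 m/s = 256.2 km/s.
vₐ = √(GM · (2/rₐ − 1/a)) = √(5.201e+19 · (2/1.553e+09 − 1/1.2634e+09)) m/s ≈ 1.607e+05 m/s = 160.7 km/s.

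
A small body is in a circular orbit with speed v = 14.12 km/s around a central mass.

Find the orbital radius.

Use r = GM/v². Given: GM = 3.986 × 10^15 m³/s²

Convert to SI: v = 14.12 km/s = 14120 m/s.
For a circular orbit, v² = GM / r, so r = GM / v².
r = 3.986e+15 / (14120)² m ≈ 1.999e+07 m = 19.99 Mm.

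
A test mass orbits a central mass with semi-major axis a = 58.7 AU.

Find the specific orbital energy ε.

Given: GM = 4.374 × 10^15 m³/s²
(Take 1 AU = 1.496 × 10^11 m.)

Convert to SI: a = 58.7 AU = 8.78152e+12 m.
ε = −GM / (2a).
ε = −4.374e+15 / (2 · 8.78152e+12) J/kg ≈ -249 J/kg = -249 J/kg.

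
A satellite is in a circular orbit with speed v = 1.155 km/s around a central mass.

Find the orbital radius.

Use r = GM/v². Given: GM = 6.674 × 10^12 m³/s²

Convert to SI: v = 1.155 km/s = 1155 m/s.
For a circular orbit, v² = GM / r, so r = GM / v².
r = 6.674e+12 / (1155)² m ≈ 5.003e+06 m = 5.003 Mm.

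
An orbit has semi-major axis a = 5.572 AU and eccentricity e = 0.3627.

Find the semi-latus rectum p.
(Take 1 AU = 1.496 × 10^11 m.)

Convert to SI: a = 5.572 AU = 8.33571e+11 m.
p = a (1 − e²).
p = 8.33571e+11 · (1 − (0.3627)²) = 8.33571e+11 · 0.868449 ≈ 7.239e+11 m = 4.839 AU.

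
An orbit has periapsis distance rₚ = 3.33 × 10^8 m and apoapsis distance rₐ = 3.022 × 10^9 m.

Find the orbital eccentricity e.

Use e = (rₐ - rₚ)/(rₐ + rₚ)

e = (rₐ − rₚ) / (rₐ + rₚ).
e = (3.022e+09 − 3.33e+08) / (3.022e+09 + 3.33e+08) = 2.689e+09 / 3.355e+09 ≈ 0.8015.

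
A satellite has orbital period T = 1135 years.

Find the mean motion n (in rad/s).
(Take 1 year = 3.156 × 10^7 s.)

Convert to SI: T = 1135 years = 3.58206e+10 s.
n = 2π / T.
n = 2π / 3.58206e+10 s ≈ 1.754e-10 rad/s.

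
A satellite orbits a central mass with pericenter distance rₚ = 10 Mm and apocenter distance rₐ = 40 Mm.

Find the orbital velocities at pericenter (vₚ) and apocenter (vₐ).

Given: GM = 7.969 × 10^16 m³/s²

Convert to SI: rₚ = 10 Mm = 1e+07 m; rₐ = 40 Mm = 4e+07 m.
Use the vis-viva equation v² = GM(2/r − 1/a) with a = (rₚ + rₐ)/2 = (1e+07 + 4e+07)/2 = 2.5e+07 m.
vₚ = √(GM · (2/rₚ − 1/a)) = √(7.969e+16 · (2/1e+07 − 1/2.5e+07)) m/s ≈ 1.129e+05 m/s = 112.9 km/s.
vₐ = √(GM · (2/rₐ − 1/a)) = √(7.969e+16 · (2/4e+07 − 1/2.5e+07)) m/s ≈ 2.823e+04 m/s = 28.23 km/s.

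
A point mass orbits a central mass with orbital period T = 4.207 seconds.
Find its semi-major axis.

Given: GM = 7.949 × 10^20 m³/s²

Invert Kepler's third law: a = (GM · T² / (4π²))^(1/3).
Substituting T = 4.207 s and GM = 7.949e+20 m³/s²:
a = (7.949e+20 · (4.207)² / (4π²))^(1/3) m
a ≈ 7.09e+06 m = 7.09 Mm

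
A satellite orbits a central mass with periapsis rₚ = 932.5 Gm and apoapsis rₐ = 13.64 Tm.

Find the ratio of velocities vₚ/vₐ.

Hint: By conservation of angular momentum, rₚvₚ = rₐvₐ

Convert to SI: rₚ = 932.5 Gm = 9.325e+11 m; rₐ = 13.64 Tm = 1.364e+13 m.
Conservation of angular momentum gives rₚvₚ = rₐvₐ, so vₚ/vₐ = rₐ/rₚ.
vₚ/vₐ = 1.364e+13 / 9.325e+11 ≈ 14.63.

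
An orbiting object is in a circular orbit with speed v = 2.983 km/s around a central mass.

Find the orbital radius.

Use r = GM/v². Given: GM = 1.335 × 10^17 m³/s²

Convert to SI: v = 2.983 km/s = 2983 m/s.
For a circular orbit, v² = GM / r, so r = GM / v².
r = 1.335e+17 / (2983)² m ≈ 1.5e+10 m = 15 Gm.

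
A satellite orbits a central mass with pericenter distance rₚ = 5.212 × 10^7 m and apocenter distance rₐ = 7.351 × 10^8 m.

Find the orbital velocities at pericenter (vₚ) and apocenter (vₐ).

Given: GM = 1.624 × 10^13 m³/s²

Use the vis-viva equation v² = GM(2/r − 1/a) with a = (rₚ + rₐ)/2 = (5.212e+07 + 7.351e+08)/2 = 3.9361e+08 m.
vₚ = √(GM · (2/rₚ − 1/a)) = √(1.624e+13 · (2/5.212e+07 − 1/3.9361e+08)) m/s ≈ 762.8 m/s = 762.8 m/s.
vₐ = √(GM · (2/rₐ − 1/a)) = √(1.624e+13 · (2/7.351e+08 − 1/3.9361e+08)) m/s ≈ 54.09 m/s = 54.09 m/s.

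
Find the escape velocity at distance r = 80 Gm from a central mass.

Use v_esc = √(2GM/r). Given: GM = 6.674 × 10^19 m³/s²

Convert to SI: r = 80 Gm = 8e+10 m.
Escape velocity comes from setting total energy to zero: ½v² − GM/r = 0 ⇒ v_esc = √(2GM / r).
v_esc = √(2 · 6.674e+19 / 8e+10) m/s ≈ 4.085e+04 m/s = 40.85 km/s.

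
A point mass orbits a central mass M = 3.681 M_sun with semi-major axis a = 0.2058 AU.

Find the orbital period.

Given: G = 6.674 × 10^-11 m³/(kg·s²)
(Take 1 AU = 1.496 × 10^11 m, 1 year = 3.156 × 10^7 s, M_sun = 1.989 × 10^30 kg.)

Convert to SI: a = 0.2058 AU = 3.07877e+10 m; M = 3.681 M_sun = 7.32151e+30 kg.
GM = G · M = 6.674e-11 · 7.32151e+30 = 4.88638e+20 m³/s².
Kepler's third law: T = 2π √(a³ / GM).
Substituting a = 3.07877e+10 m and GM = 4.88638e+20 m³/s²:
T = 2π √((3.07877e+10)³ / 4.88638e+20) s
T ≈ 1.536e+06 s = 0.04865 years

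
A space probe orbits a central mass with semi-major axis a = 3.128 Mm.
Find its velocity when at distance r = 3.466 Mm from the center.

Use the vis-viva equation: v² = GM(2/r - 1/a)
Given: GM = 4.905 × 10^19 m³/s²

Convert to SI: a = 3.128 Mm = 3.128e+06 m; r = 3.466 Mm = 3.466e+06 m.
Vis-viva: v = √(GM · (2/r − 1/a)).
2/r − 1/a = 2/3.466e+06 − 1/3.128e+06 = 2.57341e-07 m⁻¹.
v = √(4.905e+19 · 2.57341e-07) m/s ≈ 3.553e+06 m/s = 3553 km/s.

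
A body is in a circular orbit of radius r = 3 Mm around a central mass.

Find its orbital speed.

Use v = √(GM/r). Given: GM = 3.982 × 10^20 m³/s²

Convert to SI: r = 3 Mm = 3e+06 m.
For a circular orbit, gravity supplies the centripetal force, so v = √(GM / r).
v = √(3.982e+20 / 3e+06) m/s ≈ 1.152e+07 m/s = 1.152e+04 km/s.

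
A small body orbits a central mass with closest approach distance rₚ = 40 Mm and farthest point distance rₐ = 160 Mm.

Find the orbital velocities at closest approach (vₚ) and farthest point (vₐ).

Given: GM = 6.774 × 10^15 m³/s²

Convert to SI: rₚ = 40 Mm = 4e+07 m; rₐ = 160 Mm = 1.6e+08 m.
Use the vis-viva equation v² = GM(2/r − 1/a) with a = (rₚ + rₐ)/2 = (4e+07 + 1.6e+08)/2 = 1e+08 m.
vₚ = √(GM · (2/rₚ − 1/a)) = √(6.774e+15 · (2/4e+07 − 1/1e+08)) m/s ≈ 1.646e+04 m/s = 16.46 km/s.
vₐ = √(GM · (2/rₐ − 1/a)) = √(6.774e+15 · (2/1.6e+08 − 1/1e+08)) m/s ≈ 4115 m/s = 4.115 km/s.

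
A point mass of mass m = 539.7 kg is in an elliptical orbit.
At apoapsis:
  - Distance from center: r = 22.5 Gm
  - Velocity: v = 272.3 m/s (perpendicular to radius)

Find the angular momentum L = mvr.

Convert to SI: r = 22.5 Gm = 2.25e+10 m.
Since v is perpendicular to r, L = m · v · r.
L = 539.7 · 272.3 · 2.25e+10 kg·m²/s ≈ 3.307e+15 kg·m²/s.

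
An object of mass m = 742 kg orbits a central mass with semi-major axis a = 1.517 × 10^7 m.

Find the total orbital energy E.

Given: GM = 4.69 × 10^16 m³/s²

E = −GMm / (2a).
E = −4.69e+16 · 742 / (2 · 1.517e+07) J ≈ -1.147e+12 J = -1.147 TJ.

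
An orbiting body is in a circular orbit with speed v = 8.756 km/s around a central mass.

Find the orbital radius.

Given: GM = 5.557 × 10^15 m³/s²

Convert to SI: v = 8.756 km/s = 8756 m/s.
For a circular orbit, v² = GM / r, so r = GM / v².
r = 5.557e+15 / (8756)² m ≈ 7.248e+07 m = 72.48 Mm.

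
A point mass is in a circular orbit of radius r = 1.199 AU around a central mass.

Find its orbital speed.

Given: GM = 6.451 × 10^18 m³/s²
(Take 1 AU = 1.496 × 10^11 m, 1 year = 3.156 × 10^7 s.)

Convert to SI: r = 1.199 AU = 1.7937e+11 m.
For a circular orbit, gravity supplies the centripetal force, so v = √(GM / r).
v = √(6.451e+18 / 1.7937e+11) m/s ≈ 5997 m/s = 1.265 AU/year.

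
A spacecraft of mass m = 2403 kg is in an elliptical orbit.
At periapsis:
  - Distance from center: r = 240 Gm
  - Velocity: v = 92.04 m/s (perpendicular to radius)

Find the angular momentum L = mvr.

Convert to SI: r = 240 Gm = 2.4e+11 m.
Since v is perpendicular to r, L = m · v · r.
L = 2403 · 92.04 · 2.4e+11 kg·m²/s ≈ 5.308e+16 kg·m²/s.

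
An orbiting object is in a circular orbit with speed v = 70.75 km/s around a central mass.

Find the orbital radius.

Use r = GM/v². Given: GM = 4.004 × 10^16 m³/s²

Convert to SI: v = 70.75 km/s = 70750 m/s.
For a circular orbit, v² = GM / r, so r = GM / v².
r = 4.004e+16 / (70750)² m ≈ 7.999e+06 m = 7.999 Mm.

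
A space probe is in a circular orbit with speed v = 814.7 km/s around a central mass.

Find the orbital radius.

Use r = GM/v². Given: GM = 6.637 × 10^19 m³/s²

Convert to SI: v = 814.7 km/s = 814700 m/s.
For a circular orbit, v² = GM / r, so r = GM / v².
r = 6.637e+19 / (814700)² m ≈ 9.999e+07 m = 99.99 Mm.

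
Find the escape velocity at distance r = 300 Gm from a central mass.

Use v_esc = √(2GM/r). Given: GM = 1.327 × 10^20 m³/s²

Convert to SI: r = 300 Gm = 3e+11 m.
Escape velocity comes from setting total energy to zero: ½v² − GM/r = 0 ⇒ v_esc = √(2GM / r).
v_esc = √(2 · 1.327e+20 / 3e+11) m/s ≈ 2.974e+04 m/s = 29.74 km/s.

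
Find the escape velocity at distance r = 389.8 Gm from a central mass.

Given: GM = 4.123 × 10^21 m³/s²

Convert to SI: r = 389.8 Gm = 3.898e+11 m.
Escape velocity comes from setting total energy to zero: ½v² − GM/r = 0 ⇒ v_esc = √(2GM / r).
v_esc = √(2 · 4.123e+21 / 3.898e+11) m/s ≈ 1.454e+05 m/s = 145.4 km/s.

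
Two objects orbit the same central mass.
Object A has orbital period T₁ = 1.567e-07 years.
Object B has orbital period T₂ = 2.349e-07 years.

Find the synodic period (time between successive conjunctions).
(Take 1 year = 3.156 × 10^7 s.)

Convert to SI: T₁ = 1.567e-07 years = 4.94545 s; T₂ = 2.349e-07 years = 7.41344 s.
T_syn = |T₁ · T₂ / (T₁ − T₂)|.
T_syn = |4.94545 · 7.41344 / (4.94545 − 7.41344)| s ≈ 14.86 s = 4.707e-07 years.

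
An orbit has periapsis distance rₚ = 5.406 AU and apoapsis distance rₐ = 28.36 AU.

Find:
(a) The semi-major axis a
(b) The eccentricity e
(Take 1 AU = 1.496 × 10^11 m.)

Convert to SI: rₚ = 5.406 AU = 8.08738e+11 m; rₐ = 28.36 AU = 4.24266e+12 m.
(a) a = (rₚ + rₐ) / 2 = (8.08738e+11 + 4.24266e+12) / 2 ≈ 2.526e+12 m = 16.88 AU.
(b) e = (rₐ − rₚ) / (rₐ + rₚ) = (4.24266e+12 − 8.08738e+11) / (4.24266e+12 + 8.08738e+11) ≈ 0.6798.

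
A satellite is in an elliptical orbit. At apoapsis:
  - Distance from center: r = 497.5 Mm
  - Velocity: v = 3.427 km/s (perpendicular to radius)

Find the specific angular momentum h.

Convert to SI: r = 497.5 Mm = 4.975e+08 m; v = 3.427 km/s = 3427 m/s.
With v perpendicular to r, h = r · v.
h = 4.975e+08 · 3427 m²/s ≈ 1.705e+12 m²/s.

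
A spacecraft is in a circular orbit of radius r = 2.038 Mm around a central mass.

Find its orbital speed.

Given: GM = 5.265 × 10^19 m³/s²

Convert to SI: r = 2.038 Mm = 2.038e+06 m.
For a circular orbit, gravity supplies the centripetal force, so v = √(GM / r).
v = √(5.265e+19 / 2.038e+06) m/s ≈ 5.083e+06 m/s = 5083 km/s.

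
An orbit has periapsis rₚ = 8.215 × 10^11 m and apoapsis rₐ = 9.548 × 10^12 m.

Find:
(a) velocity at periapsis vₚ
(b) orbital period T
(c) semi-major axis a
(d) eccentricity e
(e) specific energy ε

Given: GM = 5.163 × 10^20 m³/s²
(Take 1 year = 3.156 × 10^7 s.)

(a) With a = (rₚ + rₐ)/2 = 5.18475e+12 m, vₚ = √(GM (2/rₚ − 1/a)) = √(5.163e+20 · (2/8.215e+11 − 1/5.18475e+12)) m/s ≈ 3.402e+04 m/s
(b) With a = (rₚ + rₐ)/2 = 5.18475e+12 m, T = 2π √(a³/GM) = 2π √((5.18475e+12)³/5.163e+20) s ≈ 3.265e+09 s
(c) a = (rₚ + rₐ)/2 = (8.215e+11 + 9.548e+12)/2 ≈ 5.185e+12 m
(d) e = (rₐ − rₚ)/(rₐ + rₚ) = (9.548e+12 − 8.215e+11)/(9.548e+12 + 8.215e+11) ≈ 0.8416
(e) With a = (rₚ + rₐ)/2 = 5.18475e+12 m, ε = −GM/(2a) = −5.163e+20/(2 · 5.18475e+12) J/kg ≈ -4.979e+07 J/kg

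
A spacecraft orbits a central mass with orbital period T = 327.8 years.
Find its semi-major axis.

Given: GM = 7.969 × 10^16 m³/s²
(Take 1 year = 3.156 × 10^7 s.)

Convert to SI: T = 327.8 years = 1.03454e+10 s.
Invert Kepler's third law: a = (GM · T² / (4π²))^(1/3).
Substituting T = 1.03454e+10 s and GM = 7.969e+16 m³/s²:
a = (7.969e+16 · (1.03454e+10)² / (4π²))^(1/3) m
a ≈ 6e+11 m = 600 Gm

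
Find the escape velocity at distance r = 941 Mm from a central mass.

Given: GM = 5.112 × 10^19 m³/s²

Convert to SI: r = 941 Mm = 9.41e+08 m.
Escape velocity comes from setting total energy to zero: ½v² − GM/r = 0 ⇒ v_esc = √(2GM / r).
v_esc = √(2 · 5.112e+19 / 9.41e+08) m/s ≈ 3.296e+05 m/s = 329.6 km/s.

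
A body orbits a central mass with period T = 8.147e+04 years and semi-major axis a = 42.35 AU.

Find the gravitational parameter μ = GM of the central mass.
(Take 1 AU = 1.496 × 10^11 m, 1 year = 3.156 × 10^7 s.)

Convert to SI: T = 8.147e+04 years = 2.57119e+12 s; a = 42.35 AU = 6.33556e+12 m.
GM = 4π² · a³ / T².
GM = 4π² · (6.33556e+12)³ / (2.57119e+12)² m³/s² ≈ 1.519e+15 m³/s² = 1.519 × 10^15 m³/s².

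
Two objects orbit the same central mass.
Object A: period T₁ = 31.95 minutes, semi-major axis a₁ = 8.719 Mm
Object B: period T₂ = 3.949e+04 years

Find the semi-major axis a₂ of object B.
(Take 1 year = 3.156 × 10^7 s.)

Convert to SI: T₁ = 31.95 minutes = 1917 s; a₁ = 8.719 Mm = 8.719e+06 m; T₂ = 3.949e+04 years = 1.2463e+12 s.
Kepler's third law: (T₁/T₂)² = (a₁/a₂)³ ⇒ a₂ = a₁ · (T₂/T₁)^(2/3).
T₂/T₁ = 1.2463e+12 / 1917 = 6.50133e+08.
a₂ = 8.719e+06 · (6.50133e+08)^(2/3) m ≈ 6.543e+12 m = 6.543 Tm.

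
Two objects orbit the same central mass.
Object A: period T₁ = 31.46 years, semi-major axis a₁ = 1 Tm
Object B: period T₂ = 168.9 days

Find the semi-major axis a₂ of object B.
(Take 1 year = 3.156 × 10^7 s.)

Convert to SI: T₁ = 31.46 years = 9.92878e+08 s; a₁ = 1 Tm = 1e+12 m; T₂ = 168.9 days = 1.4593e+07 s.
Kepler's third law: (T₁/T₂)² = (a₁/a₂)³ ⇒ a₂ = a₁ · (T₂/T₁)^(2/3).
T₂/T₁ = 1.4593e+07 / 9.92878e+08 = 0.0146976.
a₂ = 1e+12 · (0.0146976)^(2/3) m ≈ 6e+10 m = 60 Gm.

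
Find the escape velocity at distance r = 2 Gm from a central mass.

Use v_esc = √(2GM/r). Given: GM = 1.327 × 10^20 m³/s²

Convert to SI: r = 2 Gm = 2e+09 m.
Escape velocity comes from setting total energy to zero: ½v² − GM/r = 0 ⇒ v_esc = √(2GM / r).
v_esc = √(2 · 1.327e+20 / 2e+09) m/s ≈ 3.643e+05 m/s = 364.3 km/s.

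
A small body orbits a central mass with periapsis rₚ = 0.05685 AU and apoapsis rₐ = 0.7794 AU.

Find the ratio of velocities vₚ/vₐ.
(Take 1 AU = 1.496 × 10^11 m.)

Convert to SI: rₚ = 0.05685 AU = 8.50476e+09 m; rₐ = 0.7794 AU = 1.16598e+11 m.
Conservation of angular momentum gives rₚvₚ = rₐvₐ, so vₚ/vₐ = rₐ/rₚ.
vₚ/vₐ = 1.16598e+11 / 8.50476e+09 ≈ 13.71.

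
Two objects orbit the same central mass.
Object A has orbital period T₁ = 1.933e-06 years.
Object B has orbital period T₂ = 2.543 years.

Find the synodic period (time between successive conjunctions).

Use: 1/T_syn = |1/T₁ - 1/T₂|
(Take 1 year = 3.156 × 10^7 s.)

Convert to SI: T₁ = 1.933e-06 years = 61.0055 s; T₂ = 2.543 years = 8.02571e+07 s.
T_syn = |T₁ · T₂ / (T₁ − T₂)|.
T_syn = |61.0055 · 8.02571e+07 / (61.0055 − 8.02571e+07)| s ≈ 61.01 s = 1.933e-06 years.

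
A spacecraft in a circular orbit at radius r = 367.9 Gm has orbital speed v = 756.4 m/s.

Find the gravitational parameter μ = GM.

Convert to SI: r = 367.9 Gm = 3.679e+11 m.
For a circular orbit v² = GM/r, so GM = v² · r.
GM = (756.4)² · 3.679e+11 m³/s² ≈ 2.105e+17 m³/s² = 2.105 × 10^17 m³/s².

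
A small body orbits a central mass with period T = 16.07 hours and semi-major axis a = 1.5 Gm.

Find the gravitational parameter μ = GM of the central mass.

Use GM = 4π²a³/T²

Convert to SI: T = 16.07 hours = 57852 s; a = 1.5 Gm = 1.5e+09 m.
GM = 4π² · a³ / T².
GM = 4π² · (1.5e+09)³ / (57852)² m³/s² ≈ 3.981e+19 m³/s² = 3.981 × 10^19 m³/s².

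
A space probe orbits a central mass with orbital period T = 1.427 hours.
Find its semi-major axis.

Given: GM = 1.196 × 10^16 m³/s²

Convert to SI: T = 1.427 hours = 5137.2 s.
Invert Kepler's third law: a = (GM · T² / (4π²))^(1/3).
Substituting T = 5137.2 s and GM = 1.196e+16 m³/s²:
a = (1.196e+16 · (5137.2)² / (4π²))^(1/3) m
a ≈ 2e+07 m = 20 Mm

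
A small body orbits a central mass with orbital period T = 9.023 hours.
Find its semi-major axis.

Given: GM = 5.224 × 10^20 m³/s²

Convert to SI: T = 9.023 hours = 32482.8 s.
Invert Kepler's third law: a = (GM · T² / (4π²))^(1/3).
Substituting T = 32482.8 s and GM = 5.224e+20 m³/s²:
a = (5.224e+20 · (32482.8)² / (4π²))^(1/3) m
a ≈ 2.408e+09 m = 2.408 × 10^9 m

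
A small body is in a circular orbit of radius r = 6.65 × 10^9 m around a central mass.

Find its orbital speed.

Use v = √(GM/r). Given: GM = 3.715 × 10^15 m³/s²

For a circular orbit, gravity supplies the centripetal force, so v = √(GM / r).
v = √(3.715e+15 / 6.65e+09) m/s ≈ 747.4 m/s = 747.4 m/s.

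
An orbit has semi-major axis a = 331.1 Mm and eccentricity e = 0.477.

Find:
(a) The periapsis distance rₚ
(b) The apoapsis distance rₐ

Convert to SI: a = 331.1 Mm = 3.311e+08 m.
(a) rₚ = a(1 − e) = 3.311e+08 · (1 − 0.477) = 3.311e+08 · 0.523 ≈ 1.732e+08 m = 173.2 Mm.
(b) rₐ = a(1 + e) = 3.311e+08 · (1 + 0.477) = 3.311e+08 · 1.477 ≈ 4.89e+08 m = 489 Mm.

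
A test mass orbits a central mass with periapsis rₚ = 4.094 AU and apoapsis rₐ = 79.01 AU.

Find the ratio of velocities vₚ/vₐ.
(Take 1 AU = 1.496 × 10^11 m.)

Convert to SI: rₚ = 4.094 AU = 6.12462e+11 m; rₐ = 79.01 AU = 1.18199e+13 m.
Conservation of angular momentum gives rₚvₚ = rₐvₐ, so vₚ/vₐ = rₐ/rₚ.
vₚ/vₐ = 1.18199e+13 / 6.12462e+11 ≈ 19.3.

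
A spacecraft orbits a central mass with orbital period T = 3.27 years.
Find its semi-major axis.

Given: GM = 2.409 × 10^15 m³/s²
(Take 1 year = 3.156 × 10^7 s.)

Convert to SI: T = 3.27 years = 1.03201e+08 s.
Invert Kepler's third law: a = (GM · T² / (4π²))^(1/3).
Substituting T = 1.03201e+08 s and GM = 2.409e+15 m³/s²:
a = (2.409e+15 · (1.03201e+08)² / (4π²))^(1/3) m
a ≈ 8.662e+09 m = 8.662 Gm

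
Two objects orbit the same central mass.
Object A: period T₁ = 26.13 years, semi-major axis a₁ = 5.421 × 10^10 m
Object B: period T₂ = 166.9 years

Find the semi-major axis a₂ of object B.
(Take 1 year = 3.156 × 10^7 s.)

Convert to SI: T₁ = 26.13 years = 8.24663e+08 s; T₂ = 166.9 years = 5.26736e+09 s.
Kepler's third law: (T₁/T₂)² = (a₁/a₂)³ ⇒ a₂ = a₁ · (T₂/T₁)^(2/3).
T₂/T₁ = 5.26736e+09 / 8.24663e+08 = 6.38729.
a₂ = 5.421e+10 · (6.38729)^(2/3) m ≈ 1.866e+11 m = 1.866 × 10^11 m.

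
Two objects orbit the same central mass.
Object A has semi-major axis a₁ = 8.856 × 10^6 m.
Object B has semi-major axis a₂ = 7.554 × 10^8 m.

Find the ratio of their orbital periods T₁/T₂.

From Kepler's third law, (T₁/T₂)² = (a₁/a₂)³, so T₁/T₂ = (a₁/a₂)^(3/2).
a₁/a₂ = 8.856e+06 / 7.554e+08 = 0.0117236.
T₁/T₂ = (0.0117236)^(3/2) ≈ 0.001269.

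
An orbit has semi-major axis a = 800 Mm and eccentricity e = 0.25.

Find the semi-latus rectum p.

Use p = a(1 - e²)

Convert to SI: a = 800 Mm = 8e+08 m.
p = a (1 − e²).
p = 8e+08 · (1 − (0.25)²) = 8e+08 · 0.9375 ≈ 7.5e+08 m = 750 Mm.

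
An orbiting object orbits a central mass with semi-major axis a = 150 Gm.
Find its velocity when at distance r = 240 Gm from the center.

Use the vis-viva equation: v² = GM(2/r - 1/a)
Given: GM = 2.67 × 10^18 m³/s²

Convert to SI: a = 150 Gm = 1.5e+11 m; r = 240 Gm = 2.4e+11 m.
Vis-viva: v = √(GM · (2/r − 1/a)).
2/r − 1/a = 2/2.4e+11 − 1/1.5e+11 = 1.66667e-12 m⁻¹.
v = √(2.67e+18 · 1.66667e-12) m/s ≈ 2110 m/s = 2.11 km/s.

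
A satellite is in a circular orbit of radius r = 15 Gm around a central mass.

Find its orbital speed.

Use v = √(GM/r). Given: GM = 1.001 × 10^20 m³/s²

Convert to SI: r = 15 Gm = 1.5e+10 m.
For a circular orbit, gravity supplies the centripetal force, so v = √(GM / r).
v = √(1.001e+20 / 1.5e+10) m/s ≈ 8.169e+04 m/s = 81.69 km/s.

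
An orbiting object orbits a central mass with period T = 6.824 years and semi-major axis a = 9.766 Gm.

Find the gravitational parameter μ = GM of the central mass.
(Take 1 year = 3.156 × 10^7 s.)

Convert to SI: T = 6.824 years = 2.15365e+08 s; a = 9.766 Gm = 9.766e+09 m.
GM = 4π² · a³ / T².
GM = 4π² · (9.766e+09)³ / (2.15365e+08)² m³/s² ≈ 7.928e+14 m³/s² = 7.928 × 10^14 m³/s².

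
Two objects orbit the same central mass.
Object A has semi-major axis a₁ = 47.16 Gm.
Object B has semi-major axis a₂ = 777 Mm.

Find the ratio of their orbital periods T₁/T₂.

Convert to SI: a₁ = 47.16 Gm = 4.716e+10 m; a₂ = 777 Mm = 7.77e+08 m.
From Kepler's third law, (T₁/T₂)² = (a₁/a₂)³, so T₁/T₂ = (a₁/a₂)^(3/2).
a₁/a₂ = 4.716e+10 / 7.77e+08 = 60.695.
T₁/T₂ = (60.695)^(3/2) ≈ 472.9.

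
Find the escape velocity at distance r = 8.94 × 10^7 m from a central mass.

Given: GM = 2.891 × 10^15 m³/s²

Escape velocity comes from setting total energy to zero: ½v² − GM/r = 0 ⇒ v_esc = √(2GM / r).
v_esc = √(2 · 2.891e+15 / 8.94e+07) m/s ≈ 8042 m/s = 8.042 km/s.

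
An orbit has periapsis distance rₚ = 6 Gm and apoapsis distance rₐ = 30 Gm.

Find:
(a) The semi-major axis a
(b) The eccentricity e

Convert to SI: rₚ = 6 Gm = 6e+09 m; rₐ = 30 Gm = 3e+10 m.
(a) a = (rₚ + rₐ) / 2 = (6e+09 + 3e+10) / 2 ≈ 1.8e+10 m = 18 Gm.
(b) e = (rₐ − rₚ) / (rₐ + rₚ) = (3e+10 − 6e+09) / (3e+10 + 6e+09) ≈ 0.6667.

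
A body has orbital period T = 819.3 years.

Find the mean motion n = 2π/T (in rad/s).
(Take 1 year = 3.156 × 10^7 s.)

Convert to SI: T = 819.3 years = 2.58571e+10 s.
n = 2π / T.
n = 2π / 2.58571e+10 s ≈ 2.43e-10 rad/s.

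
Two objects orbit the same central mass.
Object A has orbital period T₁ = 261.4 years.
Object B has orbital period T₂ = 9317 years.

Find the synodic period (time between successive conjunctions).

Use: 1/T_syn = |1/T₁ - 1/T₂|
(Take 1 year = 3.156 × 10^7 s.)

Convert to SI: T₁ = 261.4 years = 8.24978e+09 s; T₂ = 9317 years = 2.94045e+11 s.
T_syn = |T₁ · T₂ / (T₁ − T₂)|.
T_syn = |8.24978e+09 · 2.94045e+11 / (8.24978e+09 − 2.94045e+11)| s ≈ 8.488e+09 s = 268.9 years.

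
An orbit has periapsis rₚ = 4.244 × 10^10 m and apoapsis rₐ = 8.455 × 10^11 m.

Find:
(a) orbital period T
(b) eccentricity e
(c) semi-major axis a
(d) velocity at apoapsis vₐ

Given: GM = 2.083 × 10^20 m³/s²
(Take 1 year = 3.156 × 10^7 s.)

(a) With a = (rₚ + rₐ)/2 = 4.4397e+11 m, T = 2π √(a³/GM) = 2π √((4.4397e+11)³/2.083e+20) s ≈ 1.288e+08 s
(b) e = (rₐ − rₚ)/(rₐ + rₚ) = (8.455e+11 − 4.244e+10)/(8.455e+11 + 4.244e+10) ≈ 0.9044
(c) a = (rₚ + rₐ)/2 = (4.244e+10 + 8.455e+11)/2 ≈ 4.44e+11 m
(d) With a = (rₚ + rₐ)/2 = 4.4397e+11 m, vₐ = √(GM (2/rₐ − 1/a)) = √(2.083e+20 · (2/8.455e+11 − 1/4.4397e+11)) m/s ≈ 4853 m/s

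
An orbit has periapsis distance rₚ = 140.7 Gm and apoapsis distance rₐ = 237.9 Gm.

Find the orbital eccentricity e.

Convert to SI: rₚ = 140.7 Gm = 1.407e+11 m; rₐ = 237.9 Gm = 2.379e+11 m.
e = (rₐ − rₚ) / (rₐ + rₚ).
e = (2.379e+11 − 1.407e+11) / (2.379e+11 + 1.407e+11) = 9.72e+10 / 3.786e+11 ≈ 0.2567.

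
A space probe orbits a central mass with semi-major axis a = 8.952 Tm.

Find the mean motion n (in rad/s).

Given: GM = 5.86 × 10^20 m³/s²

Convert to SI: a = 8.952 Tm = 8.952e+12 m.
n = √(GM / a³).
n = √(5.86e+20 / (8.952e+12)³) rad/s ≈ 9.038e-10 rad/s.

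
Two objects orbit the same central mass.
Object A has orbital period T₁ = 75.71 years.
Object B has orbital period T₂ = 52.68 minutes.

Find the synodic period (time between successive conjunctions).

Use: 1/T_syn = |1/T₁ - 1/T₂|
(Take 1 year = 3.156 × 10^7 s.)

Convert to SI: T₁ = 75.71 years = 2.38941e+09 s; T₂ = 52.68 minutes = 3160.8 s.
T_syn = |T₁ · T₂ / (T₁ − T₂)|.
T_syn = |2.38941e+09 · 3160.8 / (2.38941e+09 − 3160.8)| s ≈ 3161 s = 52.68 minutes.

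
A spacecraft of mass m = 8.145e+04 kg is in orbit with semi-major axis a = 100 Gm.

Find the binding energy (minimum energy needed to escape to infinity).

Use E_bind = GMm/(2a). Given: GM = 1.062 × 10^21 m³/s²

Convert to SI: a = 100 Gm = 1e+11 m.
Total orbital energy is E = −GMm/(2a); binding energy is E_bind = −E = GMm/(2a).
E_bind = 1.062e+21 · 8.145e+04 / (2 · 1e+11) J ≈ 4.325e+14 J = 432.5 TJ.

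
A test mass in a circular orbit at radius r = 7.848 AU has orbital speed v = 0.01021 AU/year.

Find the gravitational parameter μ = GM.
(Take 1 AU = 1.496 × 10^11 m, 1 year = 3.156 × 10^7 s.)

Convert to SI: r = 7.848 AU = 1.17406e+12 m; v = 0.01021 AU/year = 48.3972 m/s.
For a circular orbit v² = GM/r, so GM = v² · r.
GM = (48.3972)² · 1.17406e+12 m³/s² ≈ 2.75e+15 m³/s² = 2.75 × 10^15 m³/s².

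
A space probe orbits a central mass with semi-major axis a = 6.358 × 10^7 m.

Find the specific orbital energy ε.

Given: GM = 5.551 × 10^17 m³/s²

ε = −GM / (2a).
ε = −5.551e+17 / (2 · 6.358e+07) J/kg ≈ -4.365e+09 J/kg = -4.365 GJ/kg.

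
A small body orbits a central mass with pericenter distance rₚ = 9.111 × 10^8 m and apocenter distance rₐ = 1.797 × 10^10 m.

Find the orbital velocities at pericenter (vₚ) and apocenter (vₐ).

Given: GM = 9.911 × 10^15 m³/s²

Use the vis-viva equation v² = GM(2/r − 1/a) with a = (rₚ + rₐ)/2 = (9.111e+08 + 1.797e+10)/2 = 9.44055e+09 m.
vₚ = √(GM · (2/rₚ − 1/a)) = √(9.911e+15 · (2/9.111e+08 − 1/9.44055e+09)) m/s ≈ 4550 m/s = 4.55 km/s.
vₐ = √(GM · (2/rₐ − 1/a)) = √(9.911e+15 · (2/1.797e+10 − 1/9.44055e+09)) m/s ≈ 230.7 m/s = 230.7 m/s.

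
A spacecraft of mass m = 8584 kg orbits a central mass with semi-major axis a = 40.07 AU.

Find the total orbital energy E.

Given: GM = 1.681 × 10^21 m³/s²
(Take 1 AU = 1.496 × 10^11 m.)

Convert to SI: a = 40.07 AU = 5.99447e+12 m.
E = −GMm / (2a).
E = −1.681e+21 · 8584 / (2 · 5.99447e+12) J ≈ -1.204e+12 J = -1.204 TJ.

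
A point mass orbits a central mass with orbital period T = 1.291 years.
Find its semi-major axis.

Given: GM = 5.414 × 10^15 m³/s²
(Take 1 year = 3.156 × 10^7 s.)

Convert to SI: T = 1.291 years = 4.0744e+07 s.
Invert Kepler's third law: a = (GM · T² / (4π²))^(1/3).
Substituting T = 4.0744e+07 s and GM = 5.414e+15 m³/s²:
a = (5.414e+15 · (4.0744e+07)² / (4π²))^(1/3) m
a ≈ 6.106e+09 m = 6.106 Gm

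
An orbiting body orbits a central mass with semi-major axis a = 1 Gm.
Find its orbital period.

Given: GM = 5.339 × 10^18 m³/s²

Convert to SI: a = 1 Gm = 1e+09 m.
Kepler's third law: T = 2π √(a³ / GM).
Substituting a = 1e+09 m and GM = 5.339e+18 m³/s²:
T = 2π √((1e+09)³ / 5.339e+18) s
T ≈ 8.599e+04 s = 23.89 hours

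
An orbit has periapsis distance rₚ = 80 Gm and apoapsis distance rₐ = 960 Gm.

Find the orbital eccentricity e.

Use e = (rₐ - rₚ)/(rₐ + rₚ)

Convert to SI: rₚ = 80 Gm = 8e+10 m; rₐ = 960 Gm = 9.6e+11 m.
e = (rₐ − rₚ) / (rₐ + rₚ).
e = (9.6e+11 − 8e+10) / (9.6e+11 + 8e+10) = 8.8e+11 / 1.04e+12 ≈ 0.8462.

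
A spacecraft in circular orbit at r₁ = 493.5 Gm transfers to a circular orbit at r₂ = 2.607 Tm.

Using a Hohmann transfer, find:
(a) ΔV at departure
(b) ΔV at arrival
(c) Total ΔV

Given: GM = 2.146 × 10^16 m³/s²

Convert to SI: r₁ = 493.5 Gm = 4.935e+11 m; r₂ = 2.607 Tm = 2.607e+12 m.
Transfer semi-major axis: a_t = (r₁ + r₂)/2 = (4.935e+11 + 2.607e+12)/2 = 1.55025e+12 m.
Circular speeds: v₁ = √(GM/r₁) = 208.531 m/s, v₂ = √(GM/r₂) = 90.7286 m/s.
Transfer speeds (vis-viva v² = GM(2/r − 1/a_t)): v₁ᵗ = 270.421 m/s, v₂ᵗ = 51.1902 m/s.
(a) ΔV₁ = |v₁ᵗ − v₁| ≈ 61.89 m/s = 61.89 m/s.
(b) ΔV₂ = |v₂ − v₂ᵗ| ≈ 39.54 m/s = 39.54 m/s.
(c) ΔV_total = ΔV₁ + ΔV₂ ≈ 101.4 m/s = 101.4 m/s.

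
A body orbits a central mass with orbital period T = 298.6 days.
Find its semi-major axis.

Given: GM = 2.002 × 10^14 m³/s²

Convert to SI: T = 298.6 days = 2.5799e+07 s.
Invert Kepler's third law: a = (GM · T² / (4π²))^(1/3).
Substituting T = 2.5799e+07 s and GM = 2.002e+14 m³/s²:
a = (2.002e+14 · (2.5799e+07)² / (4π²))^(1/3) m
a ≈ 1.5e+09 m = 1.5 Gm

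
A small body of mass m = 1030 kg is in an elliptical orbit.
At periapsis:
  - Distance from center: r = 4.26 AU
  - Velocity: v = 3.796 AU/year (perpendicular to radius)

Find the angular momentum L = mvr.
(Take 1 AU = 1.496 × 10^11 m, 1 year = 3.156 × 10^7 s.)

Convert to SI: r = 4.26 AU = 6.37296e+11 m; v = 3.796 AU/year = 17993.7 m/s.
Since v is perpendicular to r, L = m · v · r.
L = 1030 · 17993.7 · 6.37296e+11 kg·m²/s ≈ 1.181e+19 kg·m²/s.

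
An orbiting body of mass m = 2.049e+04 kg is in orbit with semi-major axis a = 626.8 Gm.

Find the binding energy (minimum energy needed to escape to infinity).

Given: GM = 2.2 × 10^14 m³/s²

Convert to SI: a = 626.8 Gm = 6.268e+11 m.
Total orbital energy is E = −GMm/(2a); binding energy is E_bind = −E = GMm/(2a).
E_bind = 2.2e+14 · 2.049e+04 / (2 · 6.268e+11) J ≈ 3.596e+06 J = 3.596 MJ.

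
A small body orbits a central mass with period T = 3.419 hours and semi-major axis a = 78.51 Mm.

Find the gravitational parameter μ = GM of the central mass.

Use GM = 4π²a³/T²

Convert to SI: T = 3.419 hours = 12308.4 s; a = 78.51 Mm = 7.851e+07 m.
GM = 4π² · a³ / T².
GM = 4π² · (7.851e+07)³ / (12308.4)² m³/s² ≈ 1.261e+17 m³/s² = 1.261 × 10^17 m³/s².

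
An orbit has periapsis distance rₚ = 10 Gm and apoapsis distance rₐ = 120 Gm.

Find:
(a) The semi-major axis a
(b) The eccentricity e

Convert to SI: rₚ = 10 Gm = 1e+10 m; rₐ = 120 Gm = 1.2e+11 m.
(a) a = (rₚ + rₐ) / 2 = (1e+10 + 1.2e+11) / 2 ≈ 6.5e+10 m = 65 Gm.
(b) e = (rₐ − rₚ) / (rₐ + rₚ) = (1.2e+11 − 1e+10) / (1.2e+11 + 1e+10) ≈ 0.8462.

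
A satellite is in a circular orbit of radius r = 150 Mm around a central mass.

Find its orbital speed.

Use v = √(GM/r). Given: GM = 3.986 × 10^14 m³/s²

Convert to SI: r = 150 Mm = 1.5e+08 m.
For a circular orbit, gravity supplies the centripetal force, so v = √(GM / r).
v = √(3.986e+14 / 1.5e+08) m/s ≈ 1630 m/s = 1.63 km/s.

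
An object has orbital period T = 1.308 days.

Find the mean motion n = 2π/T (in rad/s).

Convert to SI: T = 1.308 days = 113011 s.
n = 2π / T.
n = 2π / 113011 s ≈ 5.56e-05 rad/s.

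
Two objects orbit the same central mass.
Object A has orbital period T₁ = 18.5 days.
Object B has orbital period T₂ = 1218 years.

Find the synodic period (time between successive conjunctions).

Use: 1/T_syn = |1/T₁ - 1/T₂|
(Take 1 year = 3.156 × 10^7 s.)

Convert to SI: T₁ = 18.5 days = 1.5984e+06 s; T₂ = 1218 years = 3.84401e+10 s.
T_syn = |T₁ · T₂ / (T₁ − T₂)|.
T_syn = |1.5984e+06 · 3.84401e+10 / (1.5984e+06 − 3.84401e+10)| s ≈ 1.598e+06 s = 18.5 days.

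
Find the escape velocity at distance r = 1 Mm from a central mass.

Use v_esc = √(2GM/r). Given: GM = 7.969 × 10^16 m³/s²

Convert to SI: r = 1 Mm = 1e+06 m.
Escape velocity comes from setting total energy to zero: ½v² − GM/r = 0 ⇒ v_esc = √(2GM / r).
v_esc = √(2 · 7.969e+16 / 1e+06) m/s ≈ 3.992e+05 m/s = 399.2 km/s.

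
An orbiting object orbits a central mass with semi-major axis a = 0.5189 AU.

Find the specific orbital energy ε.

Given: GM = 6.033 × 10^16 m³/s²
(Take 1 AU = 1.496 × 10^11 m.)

Convert to SI: a = 0.5189 AU = 7.76274e+10 m.
ε = −GM / (2a).
ε = −6.033e+16 / (2 · 7.76274e+10) J/kg ≈ -3.886e+05 J/kg = -388.6 kJ/kg.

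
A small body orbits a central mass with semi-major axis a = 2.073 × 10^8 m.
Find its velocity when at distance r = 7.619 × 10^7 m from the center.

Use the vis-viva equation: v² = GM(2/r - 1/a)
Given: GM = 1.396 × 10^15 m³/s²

Vis-viva: v = √(GM · (2/r − 1/a)).
2/r − 1/a = 2/7.619e+07 − 1/2.073e+08 = 2.14262e-08 m⁻¹.
v = √(1.396e+15 · 2.14262e-08) m/s ≈ 5469 m/s = 5.469 km/s.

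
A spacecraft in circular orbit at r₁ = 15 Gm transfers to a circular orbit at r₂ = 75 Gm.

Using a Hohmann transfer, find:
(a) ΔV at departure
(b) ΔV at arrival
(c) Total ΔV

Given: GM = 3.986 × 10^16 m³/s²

Convert to SI: r₁ = 15 Gm = 1.5e+10 m; r₂ = 75 Gm = 7.5e+10 m.
Transfer semi-major axis: a_t = (r₁ + r₂)/2 = (1.5e+10 + 7.5e+10)/2 = 4.5e+10 m.
Circular speeds: v₁ = √(GM/r₁) = 1630.13 m/s, v₂ = √(GM/r₂) = 729.018 m/s.
Transfer speeds (vis-viva v² = GM(2/r − 1/a_t)): v₁ᵗ = 2104.49 m/s, v₂ᵗ = 420.899 m/s.
(a) ΔV₁ = |v₁ᵗ − v₁| ≈ 474.4 m/s = 474.4 m/s.
(b) ΔV₂ = |v₂ − v₂ᵗ| ≈ 308.1 m/s = 308.1 m/s.
(c) ΔV_total = ΔV₁ + ΔV₂ ≈ 782.5 m/s = 782.5 m/s.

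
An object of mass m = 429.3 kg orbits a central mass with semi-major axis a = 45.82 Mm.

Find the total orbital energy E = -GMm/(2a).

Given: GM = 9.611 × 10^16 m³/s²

Convert to SI: a = 45.82 Mm = 4.582e+07 m.
E = −GMm / (2a).
E = −9.611e+16 · 429.3 / (2 · 4.582e+07) J ≈ -4.502e+11 J = -450.2 GJ.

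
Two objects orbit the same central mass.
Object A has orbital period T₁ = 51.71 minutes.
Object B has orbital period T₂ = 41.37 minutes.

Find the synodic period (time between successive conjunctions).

Convert to SI: T₁ = 51.71 minutes = 3102.6 s; T₂ = 41.37 minutes = 2482.2 s.
T_syn = |T₁ · T₂ / (T₁ − T₂)|.
T_syn = |3102.6 · 2482.2 / (3102.6 − 2482.2)| s ≈ 1.241e+04 s = 3.448 hours.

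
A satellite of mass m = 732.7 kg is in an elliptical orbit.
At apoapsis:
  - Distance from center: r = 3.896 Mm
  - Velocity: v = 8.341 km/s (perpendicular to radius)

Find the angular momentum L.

Convert to SI: r = 3.896 Mm = 3.896e+06 m; v = 8.341 km/s = 8341 m/s.
Since v is perpendicular to r, L = m · v · r.
L = 732.7 · 8341 · 3.896e+06 kg·m²/s ≈ 2.381e+13 kg·m²/s.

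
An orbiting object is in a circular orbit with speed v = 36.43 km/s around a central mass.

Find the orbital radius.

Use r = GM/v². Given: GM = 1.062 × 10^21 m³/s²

Convert to SI: v = 36.43 km/s = 36430 m/s.
For a circular orbit, v² = GM / r, so r = GM / v².
r = 1.062e+21 / (36430)² m ≈ 8.002e+11 m = 800.2 Gm.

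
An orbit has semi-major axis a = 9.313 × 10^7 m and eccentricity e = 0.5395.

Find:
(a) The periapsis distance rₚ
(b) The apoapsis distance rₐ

(a) rₚ = a(1 − e) = 9.313e+07 · (1 − 0.5395) = 9.313e+07 · 0.4605 ≈ 4.289e+07 m = 4.289 × 10^7 m.
(b) rₐ = a(1 + e) = 9.313e+07 · (1 + 0.5395) = 9.313e+07 · 1.5395 ≈ 1.434e+08 m = 1.434 × 10^8 m.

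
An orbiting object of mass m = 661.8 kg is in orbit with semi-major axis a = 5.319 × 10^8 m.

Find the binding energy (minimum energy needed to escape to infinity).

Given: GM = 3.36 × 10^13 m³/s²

Total orbital energy is E = −GMm/(2a); binding energy is E_bind = −E = GMm/(2a).
E_bind = 3.36e+13 · 661.8 / (2 · 5.319e+08) J ≈ 2.09e+07 J = 20.9 MJ.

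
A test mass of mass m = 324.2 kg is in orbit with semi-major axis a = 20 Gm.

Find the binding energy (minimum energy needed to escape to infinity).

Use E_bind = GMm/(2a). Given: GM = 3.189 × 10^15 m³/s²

Convert to SI: a = 20 Gm = 2e+10 m.
Total orbital energy is E = −GMm/(2a); binding energy is E_bind = −E = GMm/(2a).
E_bind = 3.189e+15 · 324.2 / (2 · 2e+10) J ≈ 2.585e+07 J = 25.85 MJ.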